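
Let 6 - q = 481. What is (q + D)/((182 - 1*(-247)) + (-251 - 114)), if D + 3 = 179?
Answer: -299/64 ≈ -4.6719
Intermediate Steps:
D = 176 (D = -3 + 179 = 176)
q = -475 (q = 6 - 1*481 = 6 - 481 = -475)
(q + D)/((182 - 1*(-247)) + (-251 - 114)) = (-475 + 176)/((182 - 1*(-247)) + (-251 - 114)) = -299/((182 + 247) - 365) = -299/(429 - 365) = -299/64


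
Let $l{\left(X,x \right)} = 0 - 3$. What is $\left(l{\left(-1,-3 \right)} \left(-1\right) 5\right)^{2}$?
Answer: $225$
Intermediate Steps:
$l{\left(X,x \right)} = -3$ ($l{\left(X,x \right)} = 0 - 3 = -3$)
$\left(l{\left(-1,-3 \right)} \left(-1\right) 5\right)^{2} = \left(\left(-3\right) \left(-1\right) 5\right)^{2} = \left(3 \cdot 5\right)^{2} = 15^{2} = 225$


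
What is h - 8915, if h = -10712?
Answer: -19627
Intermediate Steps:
h - 8915 = -10712 - 8915 = -19627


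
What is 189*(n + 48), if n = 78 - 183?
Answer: -10773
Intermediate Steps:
n = -105
189*(n + 48) = 189*(-105 + 48) = 189*(-57) = -10773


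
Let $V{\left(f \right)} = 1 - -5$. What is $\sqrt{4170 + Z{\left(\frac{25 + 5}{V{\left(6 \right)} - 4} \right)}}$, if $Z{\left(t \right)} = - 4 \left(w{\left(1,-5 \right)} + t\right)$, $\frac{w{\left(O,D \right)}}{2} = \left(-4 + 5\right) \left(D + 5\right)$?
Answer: $\sqrt{4110} \approx 64.109$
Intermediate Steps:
$V{\left(f \right)} = 6$ ($V{\left(f \right)} = 1 + 5 = 6$)
$w{\left(O,D \right)} = 10 + 2 D$ ($w{\left(O,D \right)} = 2 \left(-4 + 5\right) \left(D + 5\right) = 2 \cdot 1 \left(5 + D\right) = 2 \left(5 + D\right) = 10 + 2 D$)
$Z{\left(t \right)} = - 4 t$ ($Z{\left(t \right)} = - 4 \left(\left(10 + 2 \left(-5\right)\right) + t\right) = - 4 \left(\left(10 - 10\right) + t\right) = - 4 \left(0 + t\right) = - 4 t$)
$\sqrt{4170 + Z{\left(\frac{25 + 5}{V{\left(6 \right)} - 4} \right)}} = \sqrt{4170 - 4 \frac{25 + 5}{6 - 4}} = \sqrt{4170 - 4 \cdot \frac{30}{2}} = \sqrt{4170 - 4 \cdot 30 \cdot \frac{1}{2}} = \sqrt{4170 - 60} = \sqrt{4110}$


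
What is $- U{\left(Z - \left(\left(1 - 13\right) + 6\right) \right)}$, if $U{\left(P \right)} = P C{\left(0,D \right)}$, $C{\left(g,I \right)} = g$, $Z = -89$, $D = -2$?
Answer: $0$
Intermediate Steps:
$U{\left(P \right)} = 0$ ($U{\left(P \right)} = P 0 = 0$)
$- U{\left(Z - \left(\left(1 - 13\right) + 6\right) \right)} = \left(-1\right) 0 = 0$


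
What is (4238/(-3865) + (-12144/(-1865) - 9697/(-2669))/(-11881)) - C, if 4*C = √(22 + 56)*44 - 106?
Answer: 2322569573088207/91430247499810 - 11*√78 ≈ -71.747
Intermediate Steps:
C = -53/2 + 11*√78 (C = (√(22 + 56)*44 - 106)/4 = (√78*44 - 106)/4 = (44*√78 - 106)/4 = (-106 + 44*√78)/4 = -53/2 + 11*√78 ≈ 70.649)
(4238/(-3865) + (-12144/(-1865) - 9697/(-2669))/(-11881)) - C = (4238/(-3865) + (-12144/(-1865) - 9697/(-2669))/(-11881)) - (-53/2 + 11*√78) = (4238*(-1/3865) + (-12144*(-1/1865) - 9697*(-1/2669))*(-1/11881)) + (53/2 - 11*√78) = (-4238/3865 + (12144/1865 + 9697/2669)*(-1/11881)) + (53/2 - 11*√78) = (-4238/3865 + (50497241/4977685)*(-1/11881)) + (53/2 - 11*√78) = (-4238/3865 - 50497241/59139875485) + (53/2 - 11*√78) = -50165992828379/45715123749905 + (53/2 - 11*√78) = 2322569573088207/91430247499810 - 11*√78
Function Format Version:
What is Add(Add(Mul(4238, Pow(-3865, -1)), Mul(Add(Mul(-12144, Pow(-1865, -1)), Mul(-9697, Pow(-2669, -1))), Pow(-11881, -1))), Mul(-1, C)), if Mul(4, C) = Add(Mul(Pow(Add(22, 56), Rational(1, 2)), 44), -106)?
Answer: Add(Rational(2322569573088207, 91430247499810), Mul(-11, Pow(78, Rational(1, 2)))) ≈ -71.747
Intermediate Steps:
C = Add(Rational(-53, 2), Mul(11, Pow(78, Rational(1, 2)))) (C = Mul(Rational(1, 4), Add(Mul(Pow(Add(22, 56), Rational(1, 2)), 44), -106)) = Mul(Rational(1, 4), Add(Mul(Pow(78, Rational(1, 2)), 44), -106)) = Mul(Rational(1, 4), Add(Mul(44, Pow(78, Rational(1, 2))), -106)) = Mul(Rational(1, 4), Add(-106, Mul(44, Pow(78, Rational(1, 2))))) = Add(Rational(-53, 2), Mul(11, Pow(78, Rational(1, 2)))) ≈ 70.649)
Add(Add(Mul(4238, Pow(-3865, -1)), Mul(Add(Mul(-12144, Pow(-1865, -1)), Mul(-9697, Pow(-2669, -1))), Pow(-11881, -1))), Mul(-1, C)) = Add(Add(Mul(4238, Pow(-3865, -1)), Mul(Add(Mul(-12144, Pow(-1865, -1)), Mul(-9697, Pow(-2669, -1))), Pow(-11881, -1))), Mul(-1, Add(Rational(-53, 2), Mul(11, Pow(78, Rational(1, 2)))))) = Add(Add(Mul(4238, Rational(-1, 3865)), Mul(Add(Mul(-12144, Rational(-1, 1865)), Mul(-9697, Rational(-1, 2669))), Rational(-1, 11881))), Add(Rational(53, 2), Mul(-11, Pow(78, Rational(1, 2))))) = Add(Add(Rational(-4238, 3865), Mul(Add(Rational(12144, 1865), Rational(9697, 2669)), Rational(-1, 11881))), Add(Rational(53, 2), Mul(-11, Pow(78, Rational(1, 2))))) = Add(Add(Rational(-4238, 3865), Mul(Rational(50497241, 4977685), Rational(-1, 11881))), Add(Rational(53, 2), Mul(-11, Pow(78, Rational(1, 2))))) = Add(Add(Rational(-4238, 3865), Rational(-50497241, 59139875485)), Add(Rational(53, 2), Mul(-11, Pow(78, Rational(1, 2))))) = Add(Rational(-50165992828379, 45715123749905), Add(Rational(53, 2), Mul(-11, Pow(78, Rational(1, 2))))) = Add(Rational(2322569573088207, 91430247499810), Mul(-11, Pow(78, Rational(1, 2))))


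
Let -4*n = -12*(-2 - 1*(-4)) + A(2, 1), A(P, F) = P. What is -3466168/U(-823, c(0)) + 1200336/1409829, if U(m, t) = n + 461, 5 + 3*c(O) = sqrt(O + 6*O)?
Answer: -3257429472352/438456819 ≈ -7429.3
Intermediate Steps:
n = 11/2 (n = -(-12*(-2 - 1*(-4)) + 2)/4 = -(-12*(-2 + 4) + 2)/4 = -(-12*2 + 2)/4 = -(-24 + 2)/4 = -1/4*(-22) = 11/2 ≈ 5.5000)
c(O) = -5/3 + sqrt(7)*sqrt(O)/3 (c(O) = -5/3 + sqrt(O + 6*O)/3 = -5/3 + sqrt(7*O)/3 = -5/3 + (sqrt(7)*sqrt(O))/3 = -5/3 + sqrt(7)*sqrt(O)/3)
U(m, t) = 933/2 (U(m, t) = 11/2 + 461 = 933/2)
-3466168/U(-823, c(0)) + 1200336/1409829 = -3466168/933/2 + 1200336/1409829 = -3466168*2/933 + 1200336*(1/1409829) = -6932336/933 + 400112/469943 = -3257429472352/438456819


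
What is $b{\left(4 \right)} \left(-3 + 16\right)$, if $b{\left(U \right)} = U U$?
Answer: $208$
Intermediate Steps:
$b{\left(U \right)} = U^{2}$
$b{\left(4 \right)} \left(-3 + 16\right) = 4^{2} \left(-3 + 16\right) = 16 \cdot 13 = 208$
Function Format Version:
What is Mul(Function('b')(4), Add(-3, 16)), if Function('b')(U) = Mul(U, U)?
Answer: 208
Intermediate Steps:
Function('b')(U) = Pow(U, 2)
Mul(Function('b')(4), Add(-3, 16)) = Mul(Pow(4, 2), Add(-3, 16)) = Mul(16, 13) = 208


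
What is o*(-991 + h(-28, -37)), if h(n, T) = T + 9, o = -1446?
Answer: 1473474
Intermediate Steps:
h(n, T) = 9 + T
o*(-991 + h(-28, -37)) = -1446*(-991 + (9 - 37)) = -1446*(-991 - 28) = -1446*(-1019) = 1473474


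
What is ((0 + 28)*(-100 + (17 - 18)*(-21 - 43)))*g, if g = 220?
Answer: -221760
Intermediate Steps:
((0 + 28)*(-100 + (17 - 18)*(-21 - 43)))*g = ((0 + 28)*(-100 + (17 - 18)*(-21 - 43)))*220 = (28*(-100 - 1*(-64)))*220 = (28*(-100 + 64))*220 = (28*(-36))*220 = -1008*220 = -221760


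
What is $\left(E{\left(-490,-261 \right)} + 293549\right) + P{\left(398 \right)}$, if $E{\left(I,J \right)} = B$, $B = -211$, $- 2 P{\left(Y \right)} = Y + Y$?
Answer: $292940$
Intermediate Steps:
$P{\left(Y \right)} = - Y$ ($P{\left(Y \right)} = - \frac{Y + Y}{2} = - \frac{2 Y}{2} = - Y$)
$E{\left(I,J \right)} = -211$
$\left(E{\left(-490,-261 \right)} + 293549\right) + P{\left(398 \right)} = \left(-211 + 293549\right) - 398 = 293338 - 398 = 292940$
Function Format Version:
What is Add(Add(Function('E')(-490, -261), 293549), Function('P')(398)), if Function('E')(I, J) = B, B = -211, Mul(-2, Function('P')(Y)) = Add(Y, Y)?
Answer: 292940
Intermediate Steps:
Function('P')(Y) = Mul(-1, Y) (Function('P')(Y) = Mul(Rational(-1, 2), Add(Y, Y)) = Mul(Rational(-1, 2), Mul(2, Y)) = Mul(-1, Y))
Function('E')(I, J) = -211
Add(Add(Function('E')(-490, -261), 293549), Function('P')(398)) = Add(Add(-211, 293549), Mul(-1, 398)) = Add(293338, -398) = 292940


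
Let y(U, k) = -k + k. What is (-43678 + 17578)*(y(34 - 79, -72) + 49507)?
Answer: -1292132700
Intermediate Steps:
y(U, k) = 0
(-43678 + 17578)*(y(34 - 79, -72) + 49507) = (-43678 + 17578)*(0 + 49507) = -26100*49507 = -1292132700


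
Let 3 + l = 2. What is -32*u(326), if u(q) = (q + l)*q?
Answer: -3390400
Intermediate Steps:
l = -1 (l = -3 + 2 = -1)
u(q) = q*(-1 + q) (u(q) = (q - 1)*q = (-1 + q)*q = q*(-1 + q))
-32*u(326) = -10432*(-1 + 326) = -10432*325 = -32*105950 = -3390400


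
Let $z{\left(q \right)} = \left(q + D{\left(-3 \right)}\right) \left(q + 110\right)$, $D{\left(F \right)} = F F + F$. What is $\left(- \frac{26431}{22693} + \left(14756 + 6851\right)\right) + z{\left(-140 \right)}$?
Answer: $\frac{581527080}{22693} \approx 25626.0$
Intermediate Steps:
$D{\left(F \right)} = F + F^{2}$ ($D{\left(F \right)} = F^{2} + F = F + F^{2}$)
$z{\left(q \right)} = \left(6 + q\right) \left(110 + q\right)$ ($z{\left(q \right)} = \left(q - 3 \left(1 - 3\right)\right) \left(q + 110\right) = \left(q - -6\right) \left(110 + q\right) = \left(q + 6\right) \left(110 + q\right) = \left(6 + q\right) \left(110 + q\right)$)
$\left(- \frac{26431}{22693} + \left(14756 + 6851\right)\right) + z{\left(-140 \right)} = \left(- \frac{26431}{22693} + \left(14756 + 6851\right)\right) + \left(660 + \left(-140\right)^{2} + 116 \left(-140\right)\right) = \left(\left(-26431\right) \frac{1}{22693} + 21607\right) + \left(660 + 19600 - 16240\right) = \left(- \frac{26431}{22693} + 21607\right) + 4020 = \frac{490301220}{22693} + 4020 = \frac{581527080}{22693}$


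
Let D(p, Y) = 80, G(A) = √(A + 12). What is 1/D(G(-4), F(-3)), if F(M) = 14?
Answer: 1/80 ≈ 0.012500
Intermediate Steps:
G(A) = √(12 + A)
1/D(G(-4), F(-3)) = 1/80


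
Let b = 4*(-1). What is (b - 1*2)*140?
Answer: -840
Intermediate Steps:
b = -4
(b - 1*2)*140 = (-4 - 1*2)*140 = (-4 - 2)*140 = -6*140 = -840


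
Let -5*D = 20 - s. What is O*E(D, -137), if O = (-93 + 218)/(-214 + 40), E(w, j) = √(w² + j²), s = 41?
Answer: -25*√469666/174 ≈ -98.466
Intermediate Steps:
D = 21/5 (D = -(20 - 1*41)/5 = -(20 - 41)/5 = -⅕*(-21) = 21/5 ≈ 4.2000)
E(w, j) = √(j² + w²)
O = -125/174 (O = 125/(-174) = 125*(-1/174) = -125/174 ≈ -0.71839)
O*E(D, -137) = -125*√((-137)² + (21/5)²)/174 = -125*√(18769 + 441/25)/174 = -25*√469666/174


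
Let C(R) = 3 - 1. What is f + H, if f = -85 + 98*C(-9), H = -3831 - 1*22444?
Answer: -26164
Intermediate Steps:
H = -26275 (H = -3831 - 22444 = -26275)
C(R) = 2
f = 111 (f = -85 + 98*2 = -85 + 196 = 111)
f + H = 111 - 26275 = -26164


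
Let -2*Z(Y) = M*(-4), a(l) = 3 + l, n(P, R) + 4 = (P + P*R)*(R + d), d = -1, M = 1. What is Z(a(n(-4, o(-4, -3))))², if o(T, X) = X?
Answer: 4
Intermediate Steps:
n(P, R) = -4 + (-1 + R)*(P + P*R) (n(P, R) = -4 + (P + P*R)*(R - 1) = -4 + (P + P*R)*(-1 + R) = -4 + (-1 + R)*(P + P*R))
Z(Y) = 2 (Z(Y) = -(-4)/2 = -½*(-4) = 2)
Z(a(n(-4, o(-4, -3))))² = 2² = 4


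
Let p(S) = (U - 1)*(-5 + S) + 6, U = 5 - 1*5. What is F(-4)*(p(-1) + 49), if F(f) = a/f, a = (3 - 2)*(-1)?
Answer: 61/4 ≈ 15.250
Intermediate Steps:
U = 0 (U = 5 - 5 = 0)
a = -1 (a = 1*(-1) = -1)
F(f) = -1/f
p(S) = 11 - S (p(S) = (0 - 1)*(-5 + S) + 6 = -(-5 + S) + 6 = (5 - S) + 6 = 11 - S)
F(-4)*(p(-1) + 49) = (-1/(-4))*((11 - 1*(-1)) + 49) = (-1*(-¼))*((11 + 1) + 49) = (12 + 49)/4 = (¼)*61 = 61/4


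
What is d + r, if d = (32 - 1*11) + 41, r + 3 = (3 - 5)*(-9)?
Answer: 77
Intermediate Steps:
r = 15 (r = -3 + (3 - 5)*(-9) = -3 - 2*(-9) = -3 + 18 = 15)
d = 62 (d = (32 - 11) + 41 = 21 + 41 = 62)
d + r = 62 + 15 = 77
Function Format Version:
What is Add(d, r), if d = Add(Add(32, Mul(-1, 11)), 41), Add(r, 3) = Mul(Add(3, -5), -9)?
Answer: 77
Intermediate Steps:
r = 15 (r = Add(-3, Mul(Add(3, -5), -9)) = Add(-3, Mul(-2, -9)) = Add(-3, 18) = 15)
d = 62 (d = Add(Add(32, -11), 41) = Add(21, 41) = 62)
Add(d, r) = Add(62, 15) = 77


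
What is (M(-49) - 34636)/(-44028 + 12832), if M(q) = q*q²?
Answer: 152285/31196 ≈ 4.8816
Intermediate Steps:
M(q) = q³
(M(-49) - 34636)/(-44028 + 12832) = ((-49)³ - 34636)/(-44028 + 12832) = (-117649 - 34636)/(-31196) = -152285*(-1/31196) = 152285/31196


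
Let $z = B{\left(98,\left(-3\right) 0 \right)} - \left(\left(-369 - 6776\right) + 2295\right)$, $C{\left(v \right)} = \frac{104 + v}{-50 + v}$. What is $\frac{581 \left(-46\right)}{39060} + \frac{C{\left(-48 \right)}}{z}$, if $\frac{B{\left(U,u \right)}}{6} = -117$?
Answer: $- \frac{13860221}{20252610} \approx -0.68437$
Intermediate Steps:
$B{\left(U,u \right)} = -702$ ($B{\left(U,u \right)} = 6 \left(-117\right) = -702$)
$C{\left(v \right)} = \frac{104 + v}{-50 + v}$
$z = 4148$ ($z = -702 - \left(\left(-369 - 6776\right) + 2295\right) = -702 - \left(-7145 + 2295\right) = -702 - -4850 = -702 + 4850 = 4148$)
$\frac{581 \left(-46\right)}{39060} + \frac{C{\left(-48 \right)}}{z} = \frac{581 \left(-46\right)}{39060} + \frac{\frac{1}{-50 - 48} \left(104 - 48\right)}{4148} = \left(-26726\right) \frac{1}{39060} + \frac{1}{-98} \cdot 56 \cdot \frac{1}{4148} = - \frac{1909}{2790} + \left(- \frac{1}{98}\right) 56 \cdot \frac{1}{4148} = - \frac{1909}{2790} - \frac{1}{7259} = - \frac{13860221}{20252610}$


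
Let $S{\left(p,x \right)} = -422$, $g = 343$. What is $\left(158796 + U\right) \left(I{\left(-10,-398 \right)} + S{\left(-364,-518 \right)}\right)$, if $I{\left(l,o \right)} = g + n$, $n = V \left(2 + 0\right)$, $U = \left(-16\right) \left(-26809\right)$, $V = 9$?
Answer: $-35852140$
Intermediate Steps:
$U = 428944$
$n = 18$ ($n = 9 \left(2 + 0\right) = 9 \cdot 2 = 18$)
$I{\left(l,o \right)} = 361$ ($I{\left(l,o \right)} = 343 + 18 = 361$)
$\left(158796 + U\right) \left(I{\left(-10,-398 \right)} + S{\left(-364,-518 \right)}\right) = \left(158796 + 428944\right) \left(361 - 422\right) = 587740 \left(-61\right) = -35852140$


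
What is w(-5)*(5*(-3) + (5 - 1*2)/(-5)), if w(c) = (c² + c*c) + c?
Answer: -702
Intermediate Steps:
w(c) = c + 2*c² (w(c) = (c² + c²) + c = 2*c² + c = c + 2*c²)
w(-5)*(5*(-3) + (5 - 1*2)/(-5)) = (-5*(1 + 2*(-5)))*(5*(-3) + (5 - 1*2)/(-5)) = (-5*(1 - 10))*(-15 + (5 - 2)*(-⅕)) = (-5*(-9))*(-15 + 3*(-⅕)) = 45*(-15 - ⅗) = 45*(-78/5) = -702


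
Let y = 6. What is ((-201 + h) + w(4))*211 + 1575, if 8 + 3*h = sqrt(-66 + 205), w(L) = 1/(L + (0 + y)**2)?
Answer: -4967207/120 + 211*sqrt(139)/3 ≈ -40564.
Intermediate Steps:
w(L) = 1/(36 + L) (w(L) = 1/(L + (0 + 6)**2) = 1/(L + 6**2) = 1/(L + 36) = 1/(36 + L))
h = -8/3 + sqrt(139)/3 (h = -8/3 + sqrt(-66 + 205)/3 = -8/3 + sqrt(139)/3 ≈ 1.2633)
((-201 + h) + w(4))*211 + 1575 = ((-201 + (-8/3 + sqrt(139)/3)) + 1/(36 + 4))*211 + 1575 = ((-611/3 + sqrt(139)/3) + 1/40)*211 + 1575 = (-24437/120 + sqrt(139)/3)*211 + 1575 = (-5156207/120 + 211*sqrt(139)/3) + 1575 = -4967207/120 + 211*sqrt(139)/3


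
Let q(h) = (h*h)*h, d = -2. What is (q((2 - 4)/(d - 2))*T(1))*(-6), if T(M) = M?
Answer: -¾ ≈ -0.75000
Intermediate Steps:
q(h) = h³ (q(h) = h²*h = h³)
(q((2 - 4)/(d - 2))*T(1))*(-6) = (((2 - 4)/(-2 - 2))³*1)*(-6) = ((-2/(-4))³*1)*(-6) = ((-2*(-¼))³*1)*(-6) = ((½)³*1)*(-6) = ((⅛)*1)*(-6) = (⅛)*(-6) = -¾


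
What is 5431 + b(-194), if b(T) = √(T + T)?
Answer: 5431 + 2*I*√97 ≈ 5431.0 + 19.698*I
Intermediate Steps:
b(T) = √2*√T (b(T) = √(2*T) = √2*√T)
5431 + b(-194) = 5431 + √2*√(-194) = 5431 + √2*(I*√194) = 5431 + 2*I*√97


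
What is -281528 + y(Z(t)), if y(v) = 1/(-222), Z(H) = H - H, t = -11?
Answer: -62499217/222 ≈ -2.8153e+5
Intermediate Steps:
Z(H) = 0
y(v) = -1/222
-281528 + y(Z(t)) = -281528 - 1/222 = -62499217/222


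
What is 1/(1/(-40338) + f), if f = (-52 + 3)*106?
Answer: -40338/209515573 ≈ -0.00019253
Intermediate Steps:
f = -5194 (f = -49*106 = -5194)
1/(1/(-40338) + f) = 1/(1/(-40338) - 5194) = 1/(-1/40338 - 5194) = 1/(-209515573/40338) = -40338/209515573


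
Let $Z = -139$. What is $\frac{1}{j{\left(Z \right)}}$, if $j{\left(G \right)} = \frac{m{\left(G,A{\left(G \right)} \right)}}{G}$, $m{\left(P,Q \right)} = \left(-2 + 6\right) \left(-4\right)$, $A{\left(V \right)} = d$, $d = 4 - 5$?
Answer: $\frac{139}{16} \approx 8.6875$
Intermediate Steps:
$d = -1$
$A{\left(V \right)} = -1$
$m{\left(P,Q \right)} = -16$ ($m{\left(P,Q \right)} = 4 \left(-4\right) = -16$)
$j{\left(G \right)} = - \frac{16}{G}$
$\frac{1}{j{\left(Z \right)}} = \frac{1}{\left(-16\right) \frac{1}{-139}} = \frac{1}{\left(-16\right) \left(- \frac{1}{139}\right)} = \frac{1}{\frac{16}{139}} = \frac{139}{16}$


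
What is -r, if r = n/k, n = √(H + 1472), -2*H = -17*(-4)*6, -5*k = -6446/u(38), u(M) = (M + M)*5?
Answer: -1900*√317/3223 ≈ -10.496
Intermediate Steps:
u(M) = 10*M (u(M) = (2*M)*5 = 10*M)
k = 3223/950 (k = -(-6446)/(5*(10*38)) = -(-6446)/(5*380) = -⅕*(-3223/190) = 3223/950 ≈ 3.3926)
H = -204 (H = -(-17*(-4))*6/2 = -34*6 = -½*408 = -204)
n = 2*√317 (n = √(-204 + 1472) = √1268 = 2*√317 ≈ 35.609)
r = 1900*√317/3223 (r = (2*√317)/(3223/950) = (2*√317)*(950/3223) = 1900*√317/3223 ≈ 10.496)
-r = -1900*√317/3223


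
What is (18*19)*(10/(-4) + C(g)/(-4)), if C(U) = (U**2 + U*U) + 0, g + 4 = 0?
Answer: -3591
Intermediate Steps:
g = -4 (g = -4 + 0 = -4)
C(U) = 2*U**2 (C(U) = (U**2 + U**2) + 0 = 2*U**2 + 0 = 2*U**2)
(18*19)*(10/(-4) + C(g)/(-4)) = (18*19)*(10/(-4) + (2*(-4)**2)/(-4)) = 342*(10*(-1/4) + (2*16)*(-1/4)) = 342*(-5/2 + 32*(-1/4)) = 342*(-5/2 - 8) = 342*(-21/2) = -3591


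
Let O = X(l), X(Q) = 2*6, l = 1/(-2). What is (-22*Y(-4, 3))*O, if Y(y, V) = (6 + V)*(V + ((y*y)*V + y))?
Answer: -111672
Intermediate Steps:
l = -½ ≈ -0.50000
Y(y, V) = (6 + V)*(V + y + V*y²) (Y(y, V) = (6 + V)*(V + (y²*V + y)) = (6 + V)*(V + (V*y² + y)) = (6 + V)*(V + (y + V*y²)) = (6 + V)*(V + y + V*y²))
X(Q) = 12
O = 12
(-22*Y(-4, 3))*O = -22*(3² + 6*3 + 6*(-4) + 3*(-4) + 3²*(-4)² + 6*3*(-4)²)*12 = -22*(9 + 18 - 24 - 12 + 9*16 + 6*3*16)*12 = -22*(9 + 18 - 24 - 12 + 144 + 288)*12 = -22*423*12 = -9306*12 = -111672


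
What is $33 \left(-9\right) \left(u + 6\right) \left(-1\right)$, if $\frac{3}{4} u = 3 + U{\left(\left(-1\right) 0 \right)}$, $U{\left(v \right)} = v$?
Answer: $2970$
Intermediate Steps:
$u = 4$ ($u = \frac{4 \left(3 - 0\right)}{3} = \frac{4 \left(3 + 0\right)}{3} = \frac{4}{3} \cdot 3 = 4$)
$33 \left(-9\right) \left(u + 6\right) \left(-1\right) = 33 \left(-9\right) \left(4 + 6\right) \left(-1\right) = - 297 \cdot 10 \left(-1\right) = \left(-297\right) \left(-10\right) = 2970$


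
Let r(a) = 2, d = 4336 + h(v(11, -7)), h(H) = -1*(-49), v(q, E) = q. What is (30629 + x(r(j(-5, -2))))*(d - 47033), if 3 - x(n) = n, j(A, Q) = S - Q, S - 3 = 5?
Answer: -1306308240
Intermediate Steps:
S = 8 (S = 3 + 5 = 8)
j(A, Q) = 8 - Q
h(H) = 49
d = 4385 (d = 4336 + 49 = 4385)
x(n) = 3 - n
(30629 + x(r(j(-5, -2))))*(d - 47033) = (30629 + (3 - 1*2))*(4385 - 47033) = (30629 + (3 - 2))*(-42648) = (30629 + 1)*(-42648) = 30630*(-42648) = -1306308240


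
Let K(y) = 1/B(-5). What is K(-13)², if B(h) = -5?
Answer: 1/25 ≈ 0.040000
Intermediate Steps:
K(y) = -⅕ (K(y) = 1/(-5) = -⅕)
K(-13)² = (-⅕)² = 1/25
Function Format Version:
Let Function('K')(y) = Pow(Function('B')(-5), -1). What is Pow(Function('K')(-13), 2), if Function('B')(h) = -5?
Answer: Rational(1, 25) ≈ 0.040000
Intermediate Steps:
Function('K')(y) = Rational(-1, 5) (Function('K')(y) = Pow(-5, -1) = Rational(-1, 5))
Pow(Function('K')(-13), 2) = Pow(Rational(-1, 5), 2) = Rational(1, 25)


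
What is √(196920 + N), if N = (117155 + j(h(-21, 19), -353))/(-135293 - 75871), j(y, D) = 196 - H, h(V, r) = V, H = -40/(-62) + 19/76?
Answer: √937581954317141483/2182028 ≈ 443.76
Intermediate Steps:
H = 111/124 (H = -40*(-1/62) + 19*(1/76) = 20/31 + ¼ = 111/124 ≈ 0.89516)
j(y, D) = 24193/124 (j(y, D) = 196 - 1*111/124 = 196 - 111/124 = 24193/124)
N = -4850471/8728112 (N = (117155 + 24193/124)/(-135293 - 75871) = (14551413/124)/(-211164) = (14551413/124)*(-1/211164) = -4850471/8728112 ≈ -0.55573)
√(196920 + N) = √(196920 - 4850471/8728112) = √(1718734964569/8728112) = √937581954317141483/2182028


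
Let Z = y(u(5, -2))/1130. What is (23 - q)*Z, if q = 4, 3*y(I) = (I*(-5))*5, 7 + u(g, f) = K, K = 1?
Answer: 95/113 ≈ 0.84071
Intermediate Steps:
u(g, f) = -6 (u(g, f) = -7 + 1 = -6)
y(I) = -25*I/3 (y(I) = ((I*(-5))*5)/3 = (-5*I*5)/3 = (-25*I)/3 = -25*I/3)
Z = 5/113 (Z = -25/3*(-6)/1130 = 50*(1/1130) = 5/113 ≈ 0.044248)
(23 - q)*Z = (23 - 1*4)*(5/113) = (23 - 4)*(5/113) = 19*(5/113) = 95/113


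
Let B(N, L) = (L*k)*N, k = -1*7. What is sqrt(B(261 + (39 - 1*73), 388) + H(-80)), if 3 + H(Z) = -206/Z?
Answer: I*sqrt(246612970)/20 ≈ 785.2*I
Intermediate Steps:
k = -7
H(Z) = -3 - 206/Z
B(N, L) = -7*L*N (B(N, L) = (L*(-7))*N = (-7*L)*N = -7*L*N)
sqrt(B(261 + (39 - 1*73), 388) + H(-80)) = sqrt(-7*388*(261 + (39 - 1*73)) + (-3 - 206/(-80))) = sqrt(-7*388*(261 + (39 - 73)) + (-3 - 206*(-1/80))) = sqrt(-7*388*(261 - 34) + (-3 + 103/40)) = sqrt(-7*388*227 - 17/40) = sqrt(-616532 - 17/40) = sqrt(-24661297/40) = I*sqrt(246612970)/20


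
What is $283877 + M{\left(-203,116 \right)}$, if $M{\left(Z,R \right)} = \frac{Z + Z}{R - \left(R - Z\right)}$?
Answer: $283879$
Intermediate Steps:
$M{\left(Z,R \right)} = 2$ ($M{\left(Z,R \right)} = \frac{2 Z}{Z} = 2$)
$283877 + M{\left(-203,116 \right)} = 283877 + 2 = 283879$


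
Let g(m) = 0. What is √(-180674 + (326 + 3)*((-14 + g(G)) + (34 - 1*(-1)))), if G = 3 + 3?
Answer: I*√173765 ≈ 416.85*I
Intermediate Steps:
G = 6
√(-180674 + (326 + 3)*((-14 + g(G)) + (34 - 1*(-1)))) = √(-180674 + (326 + 3)*((-14 + 0) + (34 - 1*(-1)))) = √(-180674 + 329*(-14 + (34 + 1))) = √(-180674 + 329*(-14 + 35)) = √(-180674 + 329*21) = √(-180674 + 6909) = √(-173765) = I*√173765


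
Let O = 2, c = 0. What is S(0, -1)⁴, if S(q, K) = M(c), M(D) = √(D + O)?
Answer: 4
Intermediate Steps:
M(D) = √(2 + D) (M(D) = √(D + 2) = √(2 + D))
S(q, K) = √2 (S(q, K) = √(2 + 0) = √2)
S(0, -1)⁴ = (√2)⁴ = 4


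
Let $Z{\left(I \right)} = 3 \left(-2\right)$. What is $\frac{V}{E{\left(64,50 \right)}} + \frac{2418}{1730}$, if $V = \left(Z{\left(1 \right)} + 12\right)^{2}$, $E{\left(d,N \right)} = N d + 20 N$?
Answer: $\frac{85149}{60550} \approx 1.4063$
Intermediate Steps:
$Z{\left(I \right)} = -6$
$E{\left(d,N \right)} = 20 N + N d$
$V = 36$ ($V = \left(-6 + 12\right)^{2} = 6^{2} = 36$)
$\frac{V}{E{\left(64,50 \right)}} + \frac{2418}{1730} = \frac{36}{50 \left(20 + 64\right)} + \frac{2418}{1730} = \frac{36}{50 \cdot 84} + 2418 \cdot \frac{1}{1730} = \frac{36}{4200} + \frac{1209}{865} = 36 \cdot \frac{1}{4200} + \frac{1209}{865} = \frac{3}{350} + \frac{1209}{865} = \frac{85149}{60550}$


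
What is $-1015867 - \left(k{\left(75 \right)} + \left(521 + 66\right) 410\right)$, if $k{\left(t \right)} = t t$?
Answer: $-1262162$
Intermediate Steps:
$k{\left(t \right)} = t^{2}$
$-1015867 - \left(k{\left(75 \right)} + \left(521 + 66\right) 410\right) = -1015867 - \left(75^{2} + \left(521 + 66\right) 410\right) = -1015867 - \left(5625 + 587 \cdot 410\right) = -1015867 - \left(5625 + 240670\right) = -1015867 - 246295 = -1262162$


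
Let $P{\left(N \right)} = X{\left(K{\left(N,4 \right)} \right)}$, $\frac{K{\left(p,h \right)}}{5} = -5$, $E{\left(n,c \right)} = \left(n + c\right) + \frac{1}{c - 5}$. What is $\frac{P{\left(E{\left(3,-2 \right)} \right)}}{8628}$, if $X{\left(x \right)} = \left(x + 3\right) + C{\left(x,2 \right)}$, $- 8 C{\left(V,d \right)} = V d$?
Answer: $- \frac{21}{11504} \approx -0.0018255$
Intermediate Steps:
$E{\left(n,c \right)} = c + n + \frac{1}{-5 + c}$ ($E{\left(n,c \right)} = \left(c + n\right) + \frac{1}{-5 + c} = c + n + \frac{1}{-5 + c}$)
$K{\left(p,h \right)} = -25$ ($K{\left(p,h \right)} = 5 \left(-5\right) = -25$)
$C{\left(V,d \right)} = - \frac{V d}{8}$
$X{\left(x \right)} = 3 + \frac{3 x}{4}$ ($X{\left(x \right)} = \left(x + 3\right) - \frac{1}{8} x 2 = \left(3 + x\right) - \frac{x}{4} = 3 + \frac{3 x}{4}$)
$P{\left(N \right)} = - \frac{63}{4}$ ($P{\left(N \right)} = 3 + \frac{3}{4} \left(-25\right) = 3 - \frac{75}{4} = - \frac{63}{4}$)
$\frac{P{\left(E{\left(3,-2 \right)} \right)}}{8628} = \frac{1}{8628} \left(- \frac{63}{4}\right) = - \frac{21}{11504}$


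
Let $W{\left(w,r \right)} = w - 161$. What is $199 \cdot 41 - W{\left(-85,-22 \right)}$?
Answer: $8405$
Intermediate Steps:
$W{\left(w,r \right)} = -161 + w$
$199 \cdot 41 - W{\left(-85,-22 \right)} = 199 \cdot 41 - \left(-161 - 85\right) = 8159 - -246 = 8159 + 246 = 8405$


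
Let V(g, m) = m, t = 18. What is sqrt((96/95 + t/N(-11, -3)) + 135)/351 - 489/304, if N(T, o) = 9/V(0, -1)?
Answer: -489/304 + sqrt(1209445)/33345 ≈ -1.5756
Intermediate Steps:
N(T, o) = -9 (N(T, o) = 9/(-1) = 9*(-1) = -9)
sqrt((96/95 + t/N(-11, -3)) + 135)/351 - 489/304 = sqrt((96/95 + 18/(-9)) + 135)/351 - 489/304 = sqrt((96*(1/95) + 18*(-1/9)) + 135)*(1/351) - 489*1/304 = sqrt((96/95 - 2) + 135)*(1/351) - 489/304 = sqrt(-94/95 + 135)*(1/351) - 489/304 = sqrt(12731/95)*(1/351) - 489/304 = (sqrt(1209445)/95)*(1/351) - 489/304 = sqrt(1209445)/33345 - 489/304 = -489/304 + sqrt(1209445)/33345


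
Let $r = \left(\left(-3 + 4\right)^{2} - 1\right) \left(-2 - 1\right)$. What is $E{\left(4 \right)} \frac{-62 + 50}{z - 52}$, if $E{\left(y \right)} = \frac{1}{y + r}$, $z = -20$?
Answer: $\frac{1}{24} \approx 0.041667$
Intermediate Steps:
$r = 0$ ($r = \left(1^{2} - 1\right) \left(-3\right) = \left(1 - 1\right) \left(-3\right) = 0 \left(-3\right) = 0$)
$E{\left(y \right)} = \frac{1}{y}$ ($E{\left(y \right)} = \frac{1}{y + 0} = \frac{1}{y}$)
$E{\left(4 \right)} \frac{-62 + 50}{z - 52} = \frac{\left(-62 + 50\right) \frac{1}{-20 - 52}}{4} = \frac{\left(-12\right) \frac{1}{-72}}{4} = \frac{\left(-12\right) \left(- \frac{1}{72}\right)}{4} = \frac{1}{4} \cdot \frac{1}{6} = \frac{1}{24}$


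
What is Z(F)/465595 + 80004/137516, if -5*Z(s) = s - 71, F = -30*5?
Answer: 3582263518/6156419425 ≈ 0.58187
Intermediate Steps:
F = -150
Z(s) = 71/5 - s/5 (Z(s) = -(s - 71)/5 = -(-71 + s)/5 = 71/5 - s/5)
Z(F)/465595 + 80004/137516 = (71/5 - ⅕*(-150))/465595 + 80004/137516 = (71/5 + 30)*(1/465595) + 80004*(1/137516) = (221/5)*(1/465595) + 20001/34379 = 17/179075 + 20001/34379 = 3582263518/6156419425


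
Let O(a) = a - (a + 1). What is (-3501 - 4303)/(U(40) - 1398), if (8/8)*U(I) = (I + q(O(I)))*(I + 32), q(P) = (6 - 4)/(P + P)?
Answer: -3902/705 ≈ -5.5348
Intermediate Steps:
O(a) = -1 (O(a) = a - (1 + a) = a + (-1 - a) = -1)
q(P) = 1/P (q(P) = 2/((2*P)) = 2*(1/(2*P)) = 1/P)
U(I) = (-1 + I)*(32 + I) (U(I) = (I + 1/(-1))*(I + 32) = (I - 1)*(32 + I) = (-1 + I)*(32 + I))
(-3501 - 4303)/(U(40) - 1398) = (-3501 - 4303)/((-32 + 40² + 31*40) - 1398) = -7804/((-32 + 1600 + 1240) - 1398) = -7804/(2808 - 1398) = -7804/1410 = -7804*1/1410 = -3902/705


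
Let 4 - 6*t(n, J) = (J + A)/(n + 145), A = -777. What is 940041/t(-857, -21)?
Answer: 2007927576/1025 ≈ 1.9590e+6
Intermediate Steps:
t(n, J) = ⅔ - (-777 + J)/(6*(145 + n)) (t(n, J) = ⅔ - (J - 777)/(6*(n + 145)) = ⅔ - (-777 + J)/(6*(145 + n)))
940041/t(-857, -21) = 940041/(((1357 - 1*(-21) + 4*(-857))/(6*(145 - 857)))) = 940041/(((⅙)*(1357 + 21 - 3428)/(-712))) = 940041/(((⅙)*(-1/712)*(-2050))) = 940041/(1025/2136) = 940041*(2136/1025) = 2007927576/1025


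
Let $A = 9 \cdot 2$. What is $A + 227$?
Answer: $245$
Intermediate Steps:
$A = 18$
$A + 227 = 18 + 227 = 245$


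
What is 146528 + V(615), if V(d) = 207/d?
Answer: 30038309/205 ≈ 1.4653e+5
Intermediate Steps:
146528 + V(615) = 146528 + 207/615 = 146528 + 207*(1/615) = 146528 + 69/205 = 30038309/205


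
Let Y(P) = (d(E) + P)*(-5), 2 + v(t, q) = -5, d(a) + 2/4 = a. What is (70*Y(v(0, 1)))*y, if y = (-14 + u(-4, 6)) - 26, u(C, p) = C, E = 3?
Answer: -69300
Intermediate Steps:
d(a) = -1/2 + a
v(t, q) = -7 (v(t, q) = -2 - 5 = -7)
Y(P) = -25/2 - 5*P (Y(P) = ((-1/2 + 3) + P)*(-5) = (5/2 + P)*(-5) = -25/2 - 5*P)
y = -44 (y = (-14 - 4) - 26 = -18 - 26 = -44)
(70*Y(v(0, 1)))*y = (70*(-25/2 - 5*(-7)))*(-44) = (70*(-25/2 + 35))*(-44) = (70*(45/2))*(-44) = 1575*(-44) = -69300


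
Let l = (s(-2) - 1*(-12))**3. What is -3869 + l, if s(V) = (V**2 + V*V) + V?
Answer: 1963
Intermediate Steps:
s(V) = V + 2*V**2 (s(V) = (V**2 + V**2) + V = 2*V**2 + V = V + 2*V**2)
l = 5832 (l = (-2*(1 + 2*(-2)) - 1*(-12))**3 = (-2*(1 - 4) + 12)**3 = (-2*(-3) + 12)**3 = (6 + 12)**3 = 18**3 = 5832)
-3869 + l = -3869 + 5832 = 1963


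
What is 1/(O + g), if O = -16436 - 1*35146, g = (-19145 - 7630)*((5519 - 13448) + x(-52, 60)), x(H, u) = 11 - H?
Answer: 1/210560568 ≈ 4.7492e-9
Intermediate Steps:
g = 210612150 (g = (-19145 - 7630)*((5519 - 13448) + (11 - 1*(-52))) = -26775*(-7929 + (11 + 52)) = -26775*(-7929 + 63) = -26775*(-7866) = 210612150)
O = -51582 (O = -16436 - 35146 = -51582)
1/(O + g) = 1/(-51582 + 210612150) = 1/210560568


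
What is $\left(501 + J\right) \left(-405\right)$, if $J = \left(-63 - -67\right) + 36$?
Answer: $-219105$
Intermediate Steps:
$J = 40$ ($J = \left(-63 + 67\right) + 36 = 4 + 36 = 40$)
$\left(501 + J\right) \left(-405\right) = \left(501 + 40\right) \left(-405\right) = 541 \left(-405\right) = -219105$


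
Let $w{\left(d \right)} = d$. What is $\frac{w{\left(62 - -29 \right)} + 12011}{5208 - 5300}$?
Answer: $- \frac{6051}{46} \approx -131.54$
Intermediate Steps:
$\frac{w{\left(62 - -29 \right)} + 12011}{5208 - 5300} = \frac{\left(62 - -29\right) + 12011}{5208 - 5300} = \frac{\left(62 + 29\right) + 12011}{-92} = \left(91 + 12011\right) \left(- \frac{1}{92}\right) = 12102 \left(- \frac{1}{92}\right) = - \frac{6051}{46}$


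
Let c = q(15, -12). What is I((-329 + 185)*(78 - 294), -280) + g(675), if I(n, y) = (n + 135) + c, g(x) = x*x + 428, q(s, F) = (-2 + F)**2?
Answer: 487488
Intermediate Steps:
c = 196 (c = (-2 - 12)**2 = (-14)**2 = 196)
g(x) = 428 + x**2 (g(x) = x**2 + 428 = 428 + x**2)
I(n, y) = 331 + n (I(n, y) = (n + 135) + 196 = (135 + n) + 196 = 331 + n)
I((-329 + 185)*(78 - 294), -280) + g(675) = (331 + (-329 + 185)*(78 - 294)) + (428 + 675**2) = (331 - 144*(-216)) + (428 + 455625) = (331 + 31104) + 456053 = 31435 + 456053 = 487488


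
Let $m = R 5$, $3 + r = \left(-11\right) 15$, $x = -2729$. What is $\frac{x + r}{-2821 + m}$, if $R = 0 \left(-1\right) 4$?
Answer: $\frac{2897}{2821} \approx 1.0269$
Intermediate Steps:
$R = 0$ ($R = 0 \cdot 4 = 0$)
$r = -168$ ($r = -3 - 165 = -168$)
$m = 0$ ($m = 0 \cdot 5 = 0$)
$\frac{x + r}{-2821 + m} = \frac{-2729 - 168}{-2821 + 0} = - \frac{2897}{-2821} = \left(-2897\right) \left(- \frac{1}{2821}\right) = \frac{2897}{2821}$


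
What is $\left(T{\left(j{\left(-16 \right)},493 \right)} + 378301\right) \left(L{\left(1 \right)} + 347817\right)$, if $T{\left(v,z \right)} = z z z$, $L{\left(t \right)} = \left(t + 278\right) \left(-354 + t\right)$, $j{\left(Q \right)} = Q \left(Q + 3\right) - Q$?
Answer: $29969829523140$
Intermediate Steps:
$j{\left(Q \right)} = - Q + Q \left(3 + Q\right)$ ($j{\left(Q \right)} = Q \left(3 + Q\right) - Q = - Q + Q \left(3 + Q\right)$)
$L{\left(t \right)} = \left(-354 + t\right) \left(278 + t\right)$ ($L{\left(t \right)} = \left(278 + t\right) \left(-354 + t\right) = \left(-354 + t\right) \left(278 + t\right)$)
$T{\left(v,z \right)} = z^{3}$ ($T{\left(v,z \right)} = z^{2} z = z^{3}$)
$\left(T{\left(j{\left(-16 \right)},493 \right)} + 378301\right) \left(L{\left(1 \right)} + 347817\right) = \left(493^{3} + 378301\right) \left(\left(-98412 + 1^{2} - 76\right) + 347817\right) = \left(119823157 + 378301\right) \left(\left(-98412 + 1 - 76\right) + 347817\right) = 120201458 \left(-98487 + 347817\right) = 120201458 \cdot 249330 = 29969829523140$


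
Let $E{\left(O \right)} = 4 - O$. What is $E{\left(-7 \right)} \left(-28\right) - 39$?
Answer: $-347$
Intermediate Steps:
$E{\left(-7 \right)} \left(-28\right) - 39 = \left(4 - -7\right) \left(-28\right) - 39 = \left(4 + 7\right) \left(-28\right) - 39 = 11 \left(-28\right) - 39 = -308 - 39 = -347$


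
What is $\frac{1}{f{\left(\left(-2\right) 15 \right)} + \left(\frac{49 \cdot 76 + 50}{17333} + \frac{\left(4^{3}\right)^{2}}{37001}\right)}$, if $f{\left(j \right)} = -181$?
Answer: $- \frac{641338333}{115871600531} \approx -0.0055349$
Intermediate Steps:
$\frac{1}{f{\left(\left(-2\right) 15 \right)} + \left(\frac{49 \cdot 76 + 50}{17333} + \frac{\left(4^{3}\right)^{2}}{37001}\right)} = \frac{1}{-181 + \left(\frac{49 \cdot 76 + 50}{17333} + \frac{\left(4^{3}\right)^{2}}{37001}\right)} = \frac{1}{-181 + \left(\left(3724 + 50\right) \frac{1}{17333} + 64^{2} \cdot \frac{1}{37001}\right)} = \frac{1}{-181 + \left(3774 \cdot \frac{1}{17333} + 4096 \cdot \frac{1}{37001}\right)} = \frac{1}{-181 + \left(\frac{3774}{17333} + \frac{4096}{37001}\right)} = \frac{1}{-181 + \frac{210637742}{641338333}} = \frac{1}{- \frac{115871600531}{641338333}} = - \frac{641338333}{115871600531}$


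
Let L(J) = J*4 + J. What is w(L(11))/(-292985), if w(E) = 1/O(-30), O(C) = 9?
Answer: -1/2636865 ≈ -3.7924e-7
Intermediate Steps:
L(J) = 5*J (L(J) = 4*J + J = 5*J)
w(E) = ⅑ (w(E) = 1/9 = ⅑)
w(L(11))/(-292985) = (⅑)/(-292985) = (⅑)*(-1/292985) = -1/2636865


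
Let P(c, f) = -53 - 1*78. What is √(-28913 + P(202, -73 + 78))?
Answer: 2*I*√7261 ≈ 170.42*I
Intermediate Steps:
P(c, f) = -131 (P(c, f) = -53 - 78 = -131)
√(-28913 + P(202, -73 + 78)) = √(-28913 - 131) = √(-29044) = 2*I*√7261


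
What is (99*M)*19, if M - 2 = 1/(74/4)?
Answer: 142956/37 ≈ 3863.7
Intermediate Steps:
M = 76/37 (M = 2 + 1/(74/4) = 2 + 1/(74*(1/4)) = 2 + 1/(37/2) = 2 + 2/37 = 76/37 ≈ 2.0541)
(99*M)*19 = (99*(76/37))*19 = (7524/37)*19 = 142956/37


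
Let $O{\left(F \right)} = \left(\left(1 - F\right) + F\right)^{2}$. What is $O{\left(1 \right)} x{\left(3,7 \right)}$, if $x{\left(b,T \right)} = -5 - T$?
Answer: $-12$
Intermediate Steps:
$O{\left(F \right)} = 1$ ($O{\left(F \right)} = 1^{2} = 1$)
$O{\left(1 \right)} x{\left(3,7 \right)} = 1 \left(-5 - 7\right) = 1 \left(-12\right) = -12$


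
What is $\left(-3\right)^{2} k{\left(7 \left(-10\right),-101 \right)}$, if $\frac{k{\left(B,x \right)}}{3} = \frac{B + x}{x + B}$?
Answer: $27$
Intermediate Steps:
$k{\left(B,x \right)} = 3$ ($k{\left(B,x \right)} = 3 \frac{B + x}{x + B} = 3 \frac{B + x}{B + x} = 3 \cdot 1 = 3$)
$\left(-3\right)^{2} k{\left(7 \left(-10\right),-101 \right)} = \left(-3\right)^{2} \cdot 3 = 9 \cdot 3 = 27$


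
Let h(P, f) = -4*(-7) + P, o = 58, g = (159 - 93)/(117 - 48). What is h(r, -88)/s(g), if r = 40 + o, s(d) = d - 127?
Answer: -2898/2899 ≈ -0.99965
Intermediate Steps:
g = 22/23 (g = 66/69 = 66*(1/69) = 22/23 ≈ 0.95652)
s(d) = -127 + d
r = 98 (r = 40 + 58 = 98)
h(P, f) = 28 + P
h(r, -88)/s(g) = (28 + 98)/(-127 + 22/23) = 126/(-2899/23) = 126*(-23/2899) = -2898/2899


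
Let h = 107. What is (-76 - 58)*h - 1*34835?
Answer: -49173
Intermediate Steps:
(-76 - 58)*h - 1*34835 = (-76 - 58)*107 - 1*34835 = -134*107 - 34835 = -14338 - 34835 = -49173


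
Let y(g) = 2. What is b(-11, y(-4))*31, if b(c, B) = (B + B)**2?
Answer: 496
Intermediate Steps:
b(c, B) = 4*B**2 (b(c, B) = (2*B)**2 = 4*B**2)
b(-11, y(-4))*31 = (4*2**2)*31 = (4*4)*31 = 16*31 = 496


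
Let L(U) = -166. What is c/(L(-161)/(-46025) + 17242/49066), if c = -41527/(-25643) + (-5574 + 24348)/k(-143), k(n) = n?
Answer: -536883112256130325/1469911185446847 ≈ -365.25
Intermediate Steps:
c = -475483321/3666949 (c = -41527/(-25643) + (-5574 + 24348)/(-143) = -41527*(-1/25643) + 18774*(-1/143) = 41527/25643 - 18774/143 = -475483321/3666949 ≈ -129.67)
c/(L(-161)/(-46025) + 17242/49066) = -475483321/(3666949*(-166/(-46025) + 17242/49066)) = -475483321/(3666949*(-166*(-1/46025) + 17242*(1/49066))) = -475483321/(3666949*(166/46025 + 8621/24533)) = -475483321/(3666949*400854003/1129131325) = -475483321/3666949*1129131325/400854003 = -536883112256130325/1469911185446847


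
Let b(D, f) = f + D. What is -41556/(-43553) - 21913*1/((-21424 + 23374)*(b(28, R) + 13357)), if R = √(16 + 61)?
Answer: 2901032572400467/3043121179739160 + 21913*√77/349358388600 ≈ 0.95331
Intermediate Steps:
R = √77 ≈ 8.7750
b(D, f) = D + f
-41556/(-43553) - 21913*1/((-21424 + 23374)*(b(28, R) + 13357)) = -41556/(-43553) - 21913*1/((-21424 + 23374)*((28 + √77) + 13357)) = -41556*(-1/43553) - 21913*1/(1950*(13385 + √77)) = 41556/43553 - 21913/(26100750 + 1950*√77)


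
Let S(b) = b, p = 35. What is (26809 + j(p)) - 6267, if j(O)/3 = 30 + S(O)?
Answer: 20737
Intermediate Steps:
j(O) = 90 + 3*O (j(O) = 3*(30 + O) = 90 + 3*O)
(26809 + j(p)) - 6267 = (26809 + (90 + 3*35)) - 6267 = (26809 + (90 + 105)) - 6267 = (26809 + 195) - 6267 = 27004 - 6267 = 20737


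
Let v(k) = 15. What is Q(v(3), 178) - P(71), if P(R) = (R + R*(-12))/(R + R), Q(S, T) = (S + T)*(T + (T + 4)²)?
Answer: 12854583/2 ≈ 6.4273e+6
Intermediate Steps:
Q(S, T) = (S + T)*(T + (4 + T)²)
P(R) = -11/2 (P(R) = (R - 12*R)/((2*R)) = (-11*R)*(1/(2*R)) = -11/2)
Q(v(3), 178) - P(71) = (178² + 15*178 + 15*(4 + 178)² + 178*(4 + 178)²) - 1*(-11/2) = (31684 + 2670 + 15*182² + 178*182²) + 11/2 = (31684 + 2670 + 15*33124 + 178*33124) + 11/2 = (31684 + 2670 + 496860 + 5896072) + 11/2 = 6427286 + 11/2 = 12854583/2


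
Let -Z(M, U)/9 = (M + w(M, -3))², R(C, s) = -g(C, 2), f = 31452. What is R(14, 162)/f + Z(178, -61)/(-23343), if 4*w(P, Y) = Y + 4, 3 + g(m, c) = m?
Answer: 386824967/31577808 ≈ 12.250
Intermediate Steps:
g(m, c) = -3 + m
w(P, Y) = 1 + Y/4 (w(P, Y) = (Y + 4)/4 = (4 + Y)/4 = 1 + Y/4)
R(C, s) = 3 - C (R(C, s) = -(-3 + C) = 3 - C)
Z(M, U) = -9*(¼ + M)² (Z(M, U) = -9*(M + (1 + (¼)*(-3)))² = -9*(M + (1 - ¾))² = -9*(M + ¼)² = -9*(¼ + M)²)
R(14, 162)/f + Z(178, -61)/(-23343) = (3 - 1*14)/31452 - 9*(1 + 4*178)²/16/(-23343) = (3 - 14)*(1/31452) - 9*(1 + 712)²/16*(-1/23343) = -11*1/31452 - 9/16*713²*(-1/23343) = -11/31452 - 9/16*508369*(-1/23343) = -11/31452 - 4575321/16*(-1/23343) = -11/31452 + 49197/4016 = 386824967/31577808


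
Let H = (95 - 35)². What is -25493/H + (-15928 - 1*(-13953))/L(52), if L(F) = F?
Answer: -2108909/46800 ≈ -45.062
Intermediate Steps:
H = 3600 (H = 60² = 3600)
-25493/H + (-15928 - 1*(-13953))/L(52) = -25493/3600 + (-15928 - 1*(-13953))/52 = -25493*1/3600 + (-15928 + 13953)*(1/52) = -25493/3600 - 1975*1/52 = -25493/3600 - 1975/52 = -2108909/46800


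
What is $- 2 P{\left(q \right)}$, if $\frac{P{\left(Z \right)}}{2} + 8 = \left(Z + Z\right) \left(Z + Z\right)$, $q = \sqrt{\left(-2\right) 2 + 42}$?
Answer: $-576$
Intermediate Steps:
$q = \sqrt{38}$ ($q = \sqrt{-4 + 42} = \sqrt{38} \approx 6.1644$)
$P{\left(Z \right)} = -16 + 8 Z^{2}$ ($P{\left(Z \right)} = -16 + 2 \left(Z + Z\right) \left(Z + Z\right) = -16 + 2 \cdot 2 Z 2 Z = -16 + 2 \cdot 4 Z^{2} = -16 + 8 Z^{2}$)
$- 2 P{\left(q \right)} = - 2 \left(-16 + 8 \left(\sqrt{38}\right)^{2}\right) = - 2 \left(-16 + 8 \cdot 38\right) = - 2 \left(-16 + 304\right) = \left(-2\right) 288 = -576$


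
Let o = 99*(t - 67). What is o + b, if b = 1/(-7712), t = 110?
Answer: 32829983/7712 ≈ 4257.0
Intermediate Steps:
b = -1/7712 ≈ -0.00012967
o = 4257 (o = 99*(110 - 67) = 99*43 = 4257)
o + b = 4257 - 1/7712 = 32829983/7712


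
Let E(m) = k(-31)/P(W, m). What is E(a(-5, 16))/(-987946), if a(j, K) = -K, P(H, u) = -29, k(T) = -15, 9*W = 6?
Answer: -15/28650434 ≈ -5.2355e-7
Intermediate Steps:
W = ⅔ (W = (⅑)*6 = ⅔ ≈ 0.66667)
E(m) = 15/29 (E(m) = -15/(-29) = -15*(-1/29) = 15/29)
E(a(-5, 16))/(-987946) = (15/29)/(-987946) = (15/29)*(-1/987946) = -15/28650434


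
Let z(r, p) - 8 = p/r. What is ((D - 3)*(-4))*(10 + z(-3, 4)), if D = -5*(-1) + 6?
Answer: -1600/3 ≈ -533.33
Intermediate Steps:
D = 11 (D = 5 + 6 = 11)
z(r, p) = 8 + p/r
((D - 3)*(-4))*(10 + z(-3, 4)) = ((11 - 3)*(-4))*(10 + (8 + 4/(-3))) = (8*(-4))*(10 + (8 + 4*(-1/3))) = -32*(10 + (8 - 4/3)) = -32*(10 + 20/3) = -32*50/3 = -1600/3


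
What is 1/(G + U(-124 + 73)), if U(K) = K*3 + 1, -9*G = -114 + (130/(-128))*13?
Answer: -576/79411 ≈ -0.0072534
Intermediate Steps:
G = 8141/576 (G = -(-114 + (130/(-128))*13)/9 = -(-114 + (130*(-1/128))*13)/9 = -(-114 - 65/64*13)/9 = -(-114 - 845/64)/9 = -1/9*(-8141/64) = 8141/576 ≈ 14.134)
U(K) = 1 + 3*K (U(K) = 3*K + 1 = 1 + 3*K)
1/(G + U(-124 + 73)) = 1/(8141/576 + (1 + 3*(-124 + 73))) = 1/(8141/576 + (1 + 3*(-51))) = 1/(8141/576 + (1 - 153)) = 1/(8141/576 - 152) = 1/(-79411/576) = -576/79411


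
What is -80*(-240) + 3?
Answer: 19203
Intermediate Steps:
-80*(-240) + 3 = 19200 + 3 = 19203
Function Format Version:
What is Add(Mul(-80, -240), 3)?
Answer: 19203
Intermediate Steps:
Add(Mul(-80, -240), 3) = Add(19200, 3) = 19203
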